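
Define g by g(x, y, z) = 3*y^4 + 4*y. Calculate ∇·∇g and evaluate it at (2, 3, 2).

∂²g/∂x² = 0
∂²g/∂y² = 36*y^2
∂²g/∂z² = 0
∇²g = 36*y^2
At (2, 3, 2): 324.

324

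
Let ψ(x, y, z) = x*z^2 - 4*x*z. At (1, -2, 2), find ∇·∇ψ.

∂²ψ/∂x² = 0
∂²ψ/∂y² = 0
∂²ψ/∂z² = 2*x
∇²ψ = 2*x
At (1, -2, 2): 2.

2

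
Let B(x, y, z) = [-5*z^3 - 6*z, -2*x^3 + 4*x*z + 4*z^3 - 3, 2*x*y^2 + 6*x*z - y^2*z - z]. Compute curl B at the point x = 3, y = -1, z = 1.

(∇×B)₁ = ∂B₃/∂y − ∂B₂/∂z = 4*x*y - 4*x - 2*y*z - 12*z^2
(∇×B)₂ = ∂B₁/∂z − ∂B₃/∂x = -2*y^2 - 15*z^2 - 6*z - 6
(∇×B)₃ = ∂B₂/∂x − ∂B₁/∂y = -6*x^2 + 4*z
∇×B = (4*x*y - 4*x - 2*y*z - 12*z^2, -2*y^2 - 15*z^2 - 6*z - 6, -6*x^2 + 4*z)
At (3, -1, 1): (-34, -29, -50).

(-34, -29, -50)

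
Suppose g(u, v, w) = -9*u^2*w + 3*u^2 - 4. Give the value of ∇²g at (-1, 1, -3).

∂²g/∂u² = 6*(-3*w + 1)
∂²g/∂v² = 0
∂²g/∂w² = 0
∇²g = -18*w + 6
At (-1, 1, -3): 60.

60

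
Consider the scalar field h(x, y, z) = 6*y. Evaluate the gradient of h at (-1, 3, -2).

(0, 6, 0)

∂h/∂x = 0
∂h/∂y = 6
∂h/∂z = 0
∇h = (0, 6, 0)
At (-1, 3, -2): (0, 6, 0).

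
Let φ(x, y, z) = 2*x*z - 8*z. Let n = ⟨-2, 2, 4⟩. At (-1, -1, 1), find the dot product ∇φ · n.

-44

∂φ/∂x = 2*z
∂φ/∂y = 0
∂φ/∂z = 2*x - 8
∇φ at (-1, -1, 1) = (2, 0, -10)
∇φ · n = (2)(-2) + (0)(2) + (-10)(4) = -44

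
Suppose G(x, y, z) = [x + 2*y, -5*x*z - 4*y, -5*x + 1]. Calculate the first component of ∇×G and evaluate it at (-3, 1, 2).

(∇×G)_1 = ∂G₃/∂y − ∂G₂/∂z
= 0 − (-5*x)
= 5*x
At (-3, 1, 2): -15.

-15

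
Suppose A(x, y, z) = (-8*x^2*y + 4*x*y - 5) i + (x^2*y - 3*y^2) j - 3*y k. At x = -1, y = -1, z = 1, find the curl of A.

(∇×A)₁ = ∂A₃/∂y − ∂A₂/∂z = -3
(∇×A)₂ = ∂A₁/∂z − ∂A₃/∂x = 0
(∇×A)₃ = ∂A₂/∂x − ∂A₁/∂y = 8*x^2 + 2*x*y - 4*x
∇×A = (-3, 0, 8*x^2 + 2*x*y - 4*x)
At (-1, -1, 1): (-3, 0, 14).

(-3, 0, 14)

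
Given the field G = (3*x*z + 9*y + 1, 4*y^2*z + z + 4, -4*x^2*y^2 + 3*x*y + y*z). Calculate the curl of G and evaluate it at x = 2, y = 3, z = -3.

(∇×G)₁ = ∂G₃/∂y − ∂G₂/∂z = -8*x^2*y + 3*x - 4*y^2 + z - 1
(∇×G)₂ = ∂G₁/∂z − ∂G₃/∂x = 8*x*y^2 + 3*x - 3*y
(∇×G)₃ = ∂G₂/∂x − ∂G₁/∂y = -9
∇×G = (-8*x^2*y + 3*x - 4*y^2 + z - 1, 8*x*y^2 + 3*x - 3*y, -9)
At (2, 3, -3): (-130, 141, -9).

(-130, 141, -9)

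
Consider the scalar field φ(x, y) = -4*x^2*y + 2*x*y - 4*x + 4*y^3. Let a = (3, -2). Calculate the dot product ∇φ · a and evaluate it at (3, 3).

∂φ/∂x = -8*x*y + 2*y - 4
∂φ/∂y = -4*x^2 + 2*x + 12*y^2
∇φ at (3, 3) = (-70, 78)
∇φ · a = (-70)(3) + (78)(-2) = -366

-366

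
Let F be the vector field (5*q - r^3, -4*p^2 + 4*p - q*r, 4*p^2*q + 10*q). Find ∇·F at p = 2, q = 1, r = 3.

-3

∂F₁/∂p = 0
∂F₂/∂q = -r
∂F₃/∂r = 0
∇·F = -r
At (2, 1, 3): -3.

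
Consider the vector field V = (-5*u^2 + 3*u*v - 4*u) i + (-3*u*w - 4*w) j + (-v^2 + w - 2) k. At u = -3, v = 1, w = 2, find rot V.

(-7, 0, 3)

(∇×V)₁ = ∂V₃/∂v − ∂V₂/∂w = 3*u - 2*v + 4
(∇×V)₂ = ∂V₁/∂w − ∂V₃/∂u = 0
(∇×V)₃ = ∂V₂/∂u − ∂V₁/∂v = -3*u - 3*w
∇×V = (3*u - 2*v + 4, 0, -3*u - 3*w)
At (-3, 1, 2): (-7, 0, 3).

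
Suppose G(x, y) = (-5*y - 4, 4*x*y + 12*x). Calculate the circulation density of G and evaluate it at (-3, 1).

∂G₂/∂x = 4*y + 12
∂G₁/∂y = -5
Scalar curl = 4*y + 17
At (-3, 1): 21.

21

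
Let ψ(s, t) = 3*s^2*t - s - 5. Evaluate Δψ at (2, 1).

∂²ψ/∂s² = 6*t
∂²ψ/∂t² = 0
∇²ψ = 6*t
At (2, 1): 6.

6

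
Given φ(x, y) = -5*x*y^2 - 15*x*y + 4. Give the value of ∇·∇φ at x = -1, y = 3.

10

∂²φ/∂x² = 0
∂²φ/∂y² = -10*x
∇²φ = -10*x
At (-1, 3): 10.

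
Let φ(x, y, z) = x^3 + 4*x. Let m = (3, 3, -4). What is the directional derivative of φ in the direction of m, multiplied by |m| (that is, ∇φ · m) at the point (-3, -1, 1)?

∂φ/∂x = 3*x^2 + 4
∂φ/∂y = 0
∂φ/∂z = 0
∇φ at (-3, -1, 1) = (31, 0, 0)
∇φ · m = (31)(3) + (0)(3) + (0)(-4) = 93

93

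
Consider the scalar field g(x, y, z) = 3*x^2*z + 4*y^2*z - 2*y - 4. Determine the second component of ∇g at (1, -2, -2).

30

(∇g)_2 = ∂g/∂y = 8*y*z - 2
At (1, -2, -2): 30.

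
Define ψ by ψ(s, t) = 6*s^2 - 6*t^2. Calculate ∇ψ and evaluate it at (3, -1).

(36, 12)

∂ψ/∂s = 12*s
∂ψ/∂t = -12*t
∇ψ = (12*s, -12*t)
At (3, -1): (36, 12).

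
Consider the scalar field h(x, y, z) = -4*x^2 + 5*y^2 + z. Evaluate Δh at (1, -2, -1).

∂²h/∂x² = -8
∂²h/∂y² = 10
∂²h/∂z² = 0
∇²h = 2
At (1, -2, -1): 2.

2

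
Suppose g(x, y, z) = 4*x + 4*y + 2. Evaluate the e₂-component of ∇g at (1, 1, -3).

(∇g)_2 = ∂g/∂y = 4
At (1, 1, -3): 4.

4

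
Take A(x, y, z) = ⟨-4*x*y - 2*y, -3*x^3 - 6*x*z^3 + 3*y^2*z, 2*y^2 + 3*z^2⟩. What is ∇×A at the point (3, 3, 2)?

(201, 0, -115)

(∇×A)₁ = ∂A₃/∂y − ∂A₂/∂z = 18*x*z^2 - 3*y^2 + 4*y
(∇×A)₂ = ∂A₁/∂z − ∂A₃/∂x = 0
(∇×A)₃ = ∂A₂/∂x − ∂A₁/∂y = -9*x^2 + 4*x - 6*z^3 + 2
∇×A = (18*x*z^2 - 3*y^2 + 4*y, 0, -9*x^2 + 4*x - 6*z^3 + 2)
At (3, 3, 2): (201, 0, -115).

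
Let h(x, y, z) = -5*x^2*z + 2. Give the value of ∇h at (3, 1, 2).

∂h/∂x = -10*x*z
∂h/∂y = 0
∂h/∂z = -5*x^2
∇h = (-10*x*z, 0, -5*x^2)
At (3, 1, 2): (-60, 0, -45).

(-60, 0, -45)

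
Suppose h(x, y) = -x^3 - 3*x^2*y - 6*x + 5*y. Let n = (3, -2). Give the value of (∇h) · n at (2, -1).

-4

∂h/∂x = -3*x^2 - 6*x*y - 6
∂h/∂y = -3*x^2 + 5
∇h at (2, -1) = (-6, -7)
∇h · n = (-6)(3) + (-7)(-2) = -4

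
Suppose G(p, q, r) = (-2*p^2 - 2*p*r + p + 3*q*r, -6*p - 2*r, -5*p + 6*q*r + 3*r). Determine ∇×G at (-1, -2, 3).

(20, 1, -15)

(∇×G)₁ = ∂G₃/∂q − ∂G₂/∂r = 6*r + 2
(∇×G)₂ = ∂G₁/∂r − ∂G₃/∂p = -2*p + 3*q + 5
(∇×G)₃ = ∂G₂/∂p − ∂G₁/∂q = -3*r - 6
∇×G = (6*r + 2, -2*p + 3*q + 5, -3*r - 6)
At (-1, -2, 3): (20, 1, -15).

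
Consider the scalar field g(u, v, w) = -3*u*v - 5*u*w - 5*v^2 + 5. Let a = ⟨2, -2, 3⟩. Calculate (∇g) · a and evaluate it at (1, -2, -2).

∂g/∂u = -3*v - 5*w
∂g/∂v = -3*u - 10*v
∂g/∂w = -5*u
∇g at (1, -2, -2) = (16, 17, -5)
∇g · a = (16)(2) + (17)(-2) + (-5)(3) = -17

-17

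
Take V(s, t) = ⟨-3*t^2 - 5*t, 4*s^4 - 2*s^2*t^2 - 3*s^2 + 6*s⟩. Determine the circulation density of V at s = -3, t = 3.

∂V₂/∂s = 16*s^3 - 4*s*t^2 - 6*s + 6
∂V₁/∂t = -6*t - 5
Scalar curl = 16*s^3 - 4*s*t^2 - 6*s + 6*t + 11
At (-3, 3): -277.

-277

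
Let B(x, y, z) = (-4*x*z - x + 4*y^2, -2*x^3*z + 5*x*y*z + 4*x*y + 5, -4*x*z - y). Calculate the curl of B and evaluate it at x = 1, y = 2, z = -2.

(∇×B)₁ = ∂B₃/∂y − ∂B₂/∂z = 2*x^3 - 5*x*y - 1
(∇×B)₂ = ∂B₁/∂z − ∂B₃/∂x = -4*x + 4*z
(∇×B)₃ = ∂B₂/∂x − ∂B₁/∂y = -6*x^2*z + 5*y*z - 4*y
∇×B = (2*x^3 - 5*x*y - 1, -4*x + 4*z, -6*x^2*z + 5*y*z - 4*y)
At (1, 2, -2): (-9, -12, -16).

(-9, -12, -16)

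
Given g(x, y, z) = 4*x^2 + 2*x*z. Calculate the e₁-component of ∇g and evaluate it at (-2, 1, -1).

-18

(∇g)_1 = ∂g/∂x = 8*x + 2*z
At (-2, 1, -1): -18.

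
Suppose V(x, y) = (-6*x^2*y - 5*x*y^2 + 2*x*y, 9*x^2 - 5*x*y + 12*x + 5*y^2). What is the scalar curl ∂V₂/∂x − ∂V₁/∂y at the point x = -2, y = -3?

∂V₂/∂x = 18*x - 5*y + 12
∂V₁/∂y = -6*x^2 - 10*x*y + 2*x
Scalar curl = 6*x^2 + 10*x*y + 16*x - 5*y + 12
At (-2, -3): 79.

79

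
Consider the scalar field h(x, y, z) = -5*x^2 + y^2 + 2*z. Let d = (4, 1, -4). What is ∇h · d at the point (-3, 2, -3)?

116

∂h/∂x = -10*x
∂h/∂y = 2*y
∂h/∂z = 2
∇h at (-3, 2, -3) = (30, 4, 2)
∇h · d = (30)(4) + (4)(1) + (2)(-4) = 116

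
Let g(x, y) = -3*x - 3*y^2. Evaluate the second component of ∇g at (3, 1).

(∇g)_2 = ∂g/∂y = -6*y
At (3, 1): -6.

-6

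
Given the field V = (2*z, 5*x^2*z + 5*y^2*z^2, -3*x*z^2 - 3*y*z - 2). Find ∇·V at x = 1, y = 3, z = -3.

279

∂V₁/∂x = 0
∂V₂/∂y = 10*y*z^2
∂V₃/∂z = -6*x*z - 3*y
∇·V = -6*x*z + 10*y*z^2 - 3*y
At (1, 3, -3): 279.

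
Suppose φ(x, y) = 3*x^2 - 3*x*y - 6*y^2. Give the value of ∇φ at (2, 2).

(6, -30)

∂φ/∂x = 6*x - 3*y
∂φ/∂y = -3*x - 12*y
∇φ = (6*x - 3*y, -3*x - 12*y)
At (2, 2): (6, -30).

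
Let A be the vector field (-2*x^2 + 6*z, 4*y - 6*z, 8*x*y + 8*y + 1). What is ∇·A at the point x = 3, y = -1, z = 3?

∂A₁/∂x = -4*x
∂A₂/∂y = 4
∂A₃/∂z = 0
∇·A = -4*x + 4
At (3, -1, 3): -8.

-8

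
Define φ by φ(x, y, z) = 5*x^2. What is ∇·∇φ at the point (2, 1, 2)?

∂²φ/∂x² = 10
∂²φ/∂y² = 0
∂²φ/∂z² = 0
∇²φ = 10
At (2, 1, 2): 10.

10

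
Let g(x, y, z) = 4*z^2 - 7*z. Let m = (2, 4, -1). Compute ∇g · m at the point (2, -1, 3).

-17

∂g/∂x = 0
∂g/∂y = 0
∂g/∂z = 8*z - 7
∇g at (2, -1, 3) = (0, 0, 17)
∇g · m = (0)(2) + (0)(4) + (17)(-1) = -17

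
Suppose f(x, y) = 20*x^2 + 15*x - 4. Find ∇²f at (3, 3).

∂²f/∂x² = 40
∂²f/∂y² = 0
∇²f = 40
At (3, 3): 40.

40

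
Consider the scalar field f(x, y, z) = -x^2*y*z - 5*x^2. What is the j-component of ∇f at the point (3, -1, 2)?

-18

(∇f)_2 = ∂f/∂y = -x^2*z
At (3, -1, 2): -18.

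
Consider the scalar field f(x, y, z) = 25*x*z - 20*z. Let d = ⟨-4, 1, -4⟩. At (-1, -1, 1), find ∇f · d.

80

∂f/∂x = 25*z
∂f/∂y = 0
∂f/∂z = 25*x - 20
∇f at (-1, -1, 1) = (25, 0, -45)
∇f · d = (25)(-4) + (0)(1) + (-45)(-4) = 80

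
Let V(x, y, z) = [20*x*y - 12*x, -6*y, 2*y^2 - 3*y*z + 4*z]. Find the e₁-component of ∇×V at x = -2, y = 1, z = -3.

13

(∇×V)_1 = ∂V₃/∂y − ∂V₂/∂z
= 4*y - 3*z − (0)
= 4*y - 3*z
At (-2, 1, -3): 13.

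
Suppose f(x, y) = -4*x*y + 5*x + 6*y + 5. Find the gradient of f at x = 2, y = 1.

(1, -2)

∂f/∂x = -4*y + 5
∂f/∂y = -4*x + 6
∇f = (-4*y + 5, -4*x + 6)
At (2, 1): (1, -2).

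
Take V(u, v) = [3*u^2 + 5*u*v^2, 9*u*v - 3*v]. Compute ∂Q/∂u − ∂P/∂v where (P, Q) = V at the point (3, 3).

∂V₂/∂u = 9*v
∂V₁/∂v = 10*u*v
Scalar curl = -10*u*v + 9*v
At (3, 3): -63.

-63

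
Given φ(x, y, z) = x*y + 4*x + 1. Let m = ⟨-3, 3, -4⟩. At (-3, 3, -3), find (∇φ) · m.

∂φ/∂x = y + 4
∂φ/∂y = x
∂φ/∂z = 0
∇φ at (-3, 3, -3) = (7, -3, 0)
∇φ · m = (7)(-3) + (-3)(3) + (0)(-4) = -30

-30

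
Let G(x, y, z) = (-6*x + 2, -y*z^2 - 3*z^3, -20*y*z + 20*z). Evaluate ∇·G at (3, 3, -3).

∂G₁/∂x = -6
∂G₂/∂y = -z^2
∂G₃/∂z = -20*y + 20
∇·G = -20*y - z^2 + 14
At (3, 3, -3): -55.

-55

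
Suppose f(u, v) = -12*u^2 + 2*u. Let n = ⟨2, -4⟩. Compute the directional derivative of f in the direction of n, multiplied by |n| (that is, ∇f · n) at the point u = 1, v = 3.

-44

∂f/∂u = -24*u + 2
∂f/∂v = 0
∇f at (1, 3) = (-22, 0)
∇f · n = (-22)(2) + (0)(-4) = -44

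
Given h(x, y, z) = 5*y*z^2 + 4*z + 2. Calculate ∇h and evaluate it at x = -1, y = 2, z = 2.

∂h/∂x = 0
∂h/∂y = 5*z^2
∂h/∂z = 10*y*z + 4
∇h = (0, 5*z^2, 10*y*z + 4)
At (-1, 2, 2): (0, 20, 44).

(0, 20, 44)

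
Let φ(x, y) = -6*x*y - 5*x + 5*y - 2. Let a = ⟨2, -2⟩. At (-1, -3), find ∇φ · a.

∂φ/∂x = -6*y - 5
∂φ/∂y = -6*x + 5
∇φ at (-1, -3) = (13, 11)
∇φ · a = (13)(2) + (11)(-2) = 4

4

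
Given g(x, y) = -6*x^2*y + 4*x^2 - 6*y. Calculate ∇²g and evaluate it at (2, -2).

32

∂²g/∂x² = 4*(-3*y + 2)
∂²g/∂y² = 0
∇²g = -12*y + 8
At (2, -2): 32.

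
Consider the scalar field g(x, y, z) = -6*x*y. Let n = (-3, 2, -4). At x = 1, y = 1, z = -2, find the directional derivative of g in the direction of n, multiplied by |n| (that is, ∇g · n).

∂g/∂x = -6*y
∂g/∂y = -6*x
∂g/∂z = 0
∇g at (1, 1, -2) = (-6, -6, 0)
∇g · n = (-6)(-3) + (-6)(2) + (0)(-4) = 6

6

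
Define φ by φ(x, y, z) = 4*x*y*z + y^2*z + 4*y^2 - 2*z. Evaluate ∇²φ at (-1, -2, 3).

14

∂²φ/∂x² = 0
∂²φ/∂y² = 2*(z + 4)
∂²φ/∂z² = 0
∇²φ = 2*z + 8
At (-1, -2, 3): 14.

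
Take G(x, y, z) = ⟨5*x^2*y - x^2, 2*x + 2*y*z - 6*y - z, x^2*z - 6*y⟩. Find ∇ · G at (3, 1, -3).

∂G₁/∂x = 10*x*y - 2*x
∂G₂/∂y = 2*z - 6
∂G₃/∂z = x^2
∇·G = x^2 + 10*x*y - 2*x + 2*z - 6
At (3, 1, -3): 21.

21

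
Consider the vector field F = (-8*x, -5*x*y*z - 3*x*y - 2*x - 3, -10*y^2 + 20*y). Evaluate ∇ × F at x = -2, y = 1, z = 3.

(∇×F)₁ = ∂F₃/∂y − ∂F₂/∂z = 5*x*y - 20*y + 20
(∇×F)₂ = ∂F₁/∂z − ∂F₃/∂x = 0
(∇×F)₃ = ∂F₂/∂x − ∂F₁/∂y = -5*y*z - 3*y - 2
∇×F = (5*x*y - 20*y + 20, 0, -5*y*z - 3*y - 2)
At (-2, 1, 3): (-10, 0, -20).

(-10, 0, -20)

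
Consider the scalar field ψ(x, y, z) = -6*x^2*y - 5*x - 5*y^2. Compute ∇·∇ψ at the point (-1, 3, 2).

-46

∂²ψ/∂x² = -12*y
∂²ψ/∂y² = -10
∂²ψ/∂z² = 0
∇²ψ = -12*y - 10
At (-1, 3, 2): -46.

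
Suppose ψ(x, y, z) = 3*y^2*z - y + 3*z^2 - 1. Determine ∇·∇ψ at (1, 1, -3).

∂²ψ/∂x² = 0
∂²ψ/∂y² = 6*z
∂²ψ/∂z² = 6
∇²ψ = 6*z + 6
At (1, 1, -3): -12.

-12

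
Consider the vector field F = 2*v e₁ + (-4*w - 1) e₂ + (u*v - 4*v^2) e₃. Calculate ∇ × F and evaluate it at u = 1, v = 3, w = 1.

(-19, -3, -2)

(∇×F)₁ = ∂F₃/∂v − ∂F₂/∂w = u - 8*v + 4
(∇×F)₂ = ∂F₁/∂w − ∂F₃/∂u = -v
(∇×F)₃ = ∂F₂/∂u − ∂F₁/∂v = -2
∇×F = (u - 8*v + 4, -v, -2)
At (1, 3, 1): (-19, -3, -2).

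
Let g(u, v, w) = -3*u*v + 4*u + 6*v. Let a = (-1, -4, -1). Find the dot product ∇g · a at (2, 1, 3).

-1

∂g/∂u = -3*v + 4
∂g/∂v = -3*u + 6
∂g/∂w = 0
∇g at (2, 1, 3) = (1, 0, 0)
∇g · a = (1)(-1) + (0)(-4) + (0)(-1) = -1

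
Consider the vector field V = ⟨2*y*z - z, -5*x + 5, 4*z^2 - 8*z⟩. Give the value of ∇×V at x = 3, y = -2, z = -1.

(∇×V)₁ = ∂V₃/∂y − ∂V₂/∂z = 0
(∇×V)₂ = ∂V₁/∂z − ∂V₃/∂x = 2*y - 1
(∇×V)₃ = ∂V₂/∂x − ∂V₁/∂y = -2*z - 5
∇×V = (0, 2*y - 1, -2*z - 5)
At (3, -2, -1): (0, -5, -3).

(0, -5, -3)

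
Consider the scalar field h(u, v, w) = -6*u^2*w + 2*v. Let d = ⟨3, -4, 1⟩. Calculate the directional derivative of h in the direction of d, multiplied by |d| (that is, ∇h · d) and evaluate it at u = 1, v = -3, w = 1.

∂h/∂u = -12*u*w
∂h/∂v = 2
∂h/∂w = -6*u^2
∇h at (1, -3, 1) = (-12, 2, -6)
∇h · d = (-12)(3) + (2)(-4) + (-6)(1) = -50

-50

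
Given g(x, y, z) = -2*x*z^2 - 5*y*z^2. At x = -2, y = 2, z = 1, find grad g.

(-2, -5, -12)

∂g/∂x = -2*z^2
∂g/∂y = -5*z^2
∂g/∂z = -4*x*z - 10*y*z
∇g = (-2*z^2, -5*z^2, -4*x*z - 10*y*z)
At (-2, 2, 1): (-2, -5, -12).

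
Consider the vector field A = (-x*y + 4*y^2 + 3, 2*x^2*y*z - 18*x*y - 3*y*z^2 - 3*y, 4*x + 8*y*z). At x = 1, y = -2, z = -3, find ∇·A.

-68

∂A₁/∂x = -y
∂A₂/∂y = 2*x^2*z - 18*x - 3*z^2 - 3
∂A₃/∂z = 8*y
∇·A = 2*x^2*z - 18*x + 7*y - 3*z^2 - 3
At (1, -2, -3): -68.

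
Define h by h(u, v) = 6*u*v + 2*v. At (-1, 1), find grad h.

∂h/∂u = 6*v
∂h/∂v = 6*u + 2
∇h = (6*v, 6*u + 2)
At (-1, 1): (6, -4).

(6, -4)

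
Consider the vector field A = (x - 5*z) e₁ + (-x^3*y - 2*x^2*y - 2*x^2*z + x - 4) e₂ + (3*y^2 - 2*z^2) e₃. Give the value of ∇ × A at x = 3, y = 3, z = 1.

(36, -5, -128)

(∇×A)₁ = ∂A₃/∂y − ∂A₂/∂z = 2*x^2 + 6*y
(∇×A)₂ = ∂A₁/∂z − ∂A₃/∂x = -5
(∇×A)₃ = ∂A₂/∂x − ∂A₁/∂y = -3*x^2*y - 4*x*y - 4*x*z + 1
∇×A = (2*x^2 + 6*y, -5, -3*x^2*y - 4*x*y - 4*x*z + 1)
At (3, 3, 1): (36, -5, -128).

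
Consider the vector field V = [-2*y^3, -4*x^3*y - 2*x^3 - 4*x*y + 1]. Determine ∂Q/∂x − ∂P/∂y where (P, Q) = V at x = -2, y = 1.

∂V₂/∂x = -12*x^2*y - 6*x^2 - 4*y
∂V₁/∂y = -6*y^2
Scalar curl = -12*x^2*y - 6*x^2 + 6*y^2 - 4*y
At (-2, 1): -70.

-70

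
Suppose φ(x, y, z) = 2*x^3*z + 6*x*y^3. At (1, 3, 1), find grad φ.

(168, 162, 2)

∂φ/∂x = 6*x^2*z + 6*y^3
∂φ/∂y = 18*x*y^2
∂φ/∂z = 2*x^3
∇φ = (6*x^2*z + 6*y^3, 18*x*y^2, 2*x^3)
At (1, 3, 1): (168, 162, 2).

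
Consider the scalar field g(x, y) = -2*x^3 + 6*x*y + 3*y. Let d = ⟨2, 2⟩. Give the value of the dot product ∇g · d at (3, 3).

-30

∂g/∂x = -6*x^2 + 6*y
∂g/∂y = 6*x + 3
∇g at (3, 3) = (-36, 21)
∇g · d = (-36)(2) + (21)(2) = -30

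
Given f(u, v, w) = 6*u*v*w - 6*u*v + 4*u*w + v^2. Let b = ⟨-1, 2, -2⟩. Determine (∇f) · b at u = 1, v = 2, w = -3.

-12

∂f/∂u = 6*v*w - 6*v + 4*w
∂f/∂v = 6*u*w - 6*u + 2*v
∂f/∂w = 6*u*v + 4*u
∇f at (1, 2, -3) = (-60, -20, 16)
∇f · b = (-60)(-1) + (-20)(2) + (16)(-2) = -12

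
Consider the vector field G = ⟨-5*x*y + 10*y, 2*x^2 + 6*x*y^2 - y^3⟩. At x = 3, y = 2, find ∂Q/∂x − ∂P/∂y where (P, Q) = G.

41

∂G₂/∂x = 4*x + 6*y^2
∂G₁/∂y = -5*x + 10
Scalar curl = 9*x + 6*y^2 - 10
At (3, 2): 41.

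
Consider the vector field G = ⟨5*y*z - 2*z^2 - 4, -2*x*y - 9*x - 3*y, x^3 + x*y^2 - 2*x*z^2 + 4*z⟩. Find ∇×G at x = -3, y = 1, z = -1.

(-6, -17, -6)

(∇×G)₁ = ∂G₃/∂y − ∂G₂/∂z = 2*x*y
(∇×G)₂ = ∂G₁/∂z − ∂G₃/∂x = -3*x^2 - y^2 + 5*y + 2*z^2 - 4*z
(∇×G)₃ = ∂G₂/∂x − ∂G₁/∂y = -2*y - 5*z - 9
∇×G = (2*x*y, -3*x^2 - y^2 + 5*y + 2*z^2 - 4*z, -2*y - 5*z - 9)
At (-3, 1, -1): (-6, -17, -6).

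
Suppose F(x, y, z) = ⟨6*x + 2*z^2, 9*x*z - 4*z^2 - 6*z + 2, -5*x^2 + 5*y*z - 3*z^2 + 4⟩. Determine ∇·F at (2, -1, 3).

∂F₁/∂x = 6
∂F₂/∂y = 0
∂F₃/∂z = 5*y - 6*z
∇·F = 5*y - 6*z + 6
At (2, -1, 3): -17.

-17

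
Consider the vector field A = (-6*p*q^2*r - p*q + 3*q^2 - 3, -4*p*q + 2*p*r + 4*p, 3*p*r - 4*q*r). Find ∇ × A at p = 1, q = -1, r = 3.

(∇×A)₁ = ∂A₃/∂q − ∂A₂/∂r = -2*p - 4*r
(∇×A)₂ = ∂A₁/∂r − ∂A₃/∂p = -6*p*q^2 - 3*r
(∇×A)₃ = ∂A₂/∂p − ∂A₁/∂q = 12*p*q*r + p - 10*q + 2*r + 4
∇×A = (-2*p - 4*r, -6*p*q^2 - 3*r, 12*p*q*r + p - 10*q + 2*r + 4)
At (1, -1, 3): (-14, -15, -15).

(-14, -15, -15)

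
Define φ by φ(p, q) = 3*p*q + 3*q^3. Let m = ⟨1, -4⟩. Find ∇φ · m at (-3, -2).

-114

∂φ/∂p = 3*q
∂φ/∂q = 3*p + 9*q^2
∇φ at (-3, -2) = (-6, 27)
∇φ · m = (-6)(1) + (27)(-4) = -114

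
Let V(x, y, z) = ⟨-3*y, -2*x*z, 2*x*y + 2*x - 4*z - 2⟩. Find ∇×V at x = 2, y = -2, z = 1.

(∇×V)₁ = ∂V₃/∂y − ∂V₂/∂z = 4*x
(∇×V)₂ = ∂V₁/∂z − ∂V₃/∂x = -2*y - 2
(∇×V)₃ = ∂V₂/∂x − ∂V₁/∂y = -2*z + 3
∇×V = (4*x, -2*y - 2, -2*z + 3)
At (2, -2, 1): (8, 2, 1).

(8, 2, 1)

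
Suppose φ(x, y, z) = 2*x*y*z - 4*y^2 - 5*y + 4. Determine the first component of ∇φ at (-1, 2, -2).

(∇φ)_1 = ∂φ/∂x = 2*y*z
At (-1, 2, -2): -8.

-8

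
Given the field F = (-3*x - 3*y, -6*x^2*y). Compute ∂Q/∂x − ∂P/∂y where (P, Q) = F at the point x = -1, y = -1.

-9

∂F₂/∂x = -12*x*y
∂F₁/∂y = -3
Scalar curl = -12*x*y + 3
At (-1, -1): -9.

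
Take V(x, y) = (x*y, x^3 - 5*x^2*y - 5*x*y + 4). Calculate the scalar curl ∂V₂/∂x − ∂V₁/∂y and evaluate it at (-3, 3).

∂V₂/∂x = 3*x^2 - 10*x*y - 5*y
∂V₁/∂y = x
Scalar curl = 3*x^2 - 10*x*y - x - 5*y
At (-3, 3): 105.

105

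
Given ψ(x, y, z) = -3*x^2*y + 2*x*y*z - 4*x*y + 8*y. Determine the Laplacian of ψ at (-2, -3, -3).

∂²ψ/∂x² = -6*y
∂²ψ/∂y² = 0
∂²ψ/∂z² = 0
∇²ψ = -6*y
At (-2, -3, -3): 18.

18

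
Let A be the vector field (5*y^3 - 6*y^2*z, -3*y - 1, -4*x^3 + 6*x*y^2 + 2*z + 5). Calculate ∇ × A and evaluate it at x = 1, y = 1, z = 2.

(∇×A)₁ = ∂A₃/∂y − ∂A₂/∂z = 12*x*y
(∇×A)₂ = ∂A₁/∂z − ∂A₃/∂x = 12*x^2 - 12*y^2
(∇×A)₃ = ∂A₂/∂x − ∂A₁/∂y = -15*y^2 + 12*y*z
∇×A = (12*x*y, 12*x^2 - 12*y^2, -15*y^2 + 12*y*z)
At (1, 1, 2): (12, 0, 9).

(12, 0, 9)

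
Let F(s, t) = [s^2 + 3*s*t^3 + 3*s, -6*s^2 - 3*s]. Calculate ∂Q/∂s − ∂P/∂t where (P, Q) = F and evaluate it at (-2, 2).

93

∂F₂/∂s = -12*s - 3
∂F₁/∂t = 9*s*t^2
Scalar curl = -9*s*t^2 - 12*s - 3
At (-2, 2): 93.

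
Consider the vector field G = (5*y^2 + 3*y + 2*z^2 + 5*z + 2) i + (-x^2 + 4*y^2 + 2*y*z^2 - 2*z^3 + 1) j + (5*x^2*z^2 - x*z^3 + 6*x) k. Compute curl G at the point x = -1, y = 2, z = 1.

(∇×G)₁ = ∂G₃/∂y − ∂G₂/∂z = -4*y*z + 6*z^2
(∇×G)₂ = ∂G₁/∂z − ∂G₃/∂x = -10*x*z^2 + z^3 + 4*z - 1
(∇×G)₃ = ∂G₂/∂x − ∂G₁/∂y = -2*x - 10*y - 3
∇×G = (-4*y*z + 6*z^2, -10*x*z^2 + z^3 + 4*z - 1, -2*x - 10*y - 3)
At (-1, 2, 1): (-2, 14, -21).

(-2, 14, -21)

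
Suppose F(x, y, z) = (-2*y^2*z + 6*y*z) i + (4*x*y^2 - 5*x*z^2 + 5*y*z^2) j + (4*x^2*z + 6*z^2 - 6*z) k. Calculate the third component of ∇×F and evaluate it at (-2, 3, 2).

28

(∇×F)_3 = ∂F₂/∂x − ∂F₁/∂y
= 4*y^2 - 5*z^2 − (-4*y*z + 6*z)
= 4*y^2 + 4*y*z - 5*z^2 - 6*z
At (-2, 3, 2): 28.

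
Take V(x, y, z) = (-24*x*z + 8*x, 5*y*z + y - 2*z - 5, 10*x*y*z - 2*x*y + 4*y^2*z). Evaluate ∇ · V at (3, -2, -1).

-16

∂V₁/∂x = -24*z + 8
∂V₂/∂y = 5*z + 1
∂V₃/∂z = 10*x*y + 4*y^2
∇·V = 10*x*y + 4*y^2 - 19*z + 9
At (3, -2, -1): -16.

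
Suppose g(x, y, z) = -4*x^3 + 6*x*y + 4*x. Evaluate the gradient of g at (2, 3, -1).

∂g/∂x = -12*x^2 + 6*y + 4
∂g/∂y = 6*x
∂g/∂z = 0
∇g = (-12*x^2 + 6*y + 4, 6*x, 0)
At (2, 3, -1): (-26, 12, 0).

(-26, 12, 0)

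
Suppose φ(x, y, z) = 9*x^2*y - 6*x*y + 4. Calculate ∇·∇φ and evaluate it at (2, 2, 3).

∂²φ/∂x² = 18*y
∂²φ/∂y² = 0
∂²φ/∂z² = 0
∇²φ = 18*y
At (2, 2, 3): 36.

36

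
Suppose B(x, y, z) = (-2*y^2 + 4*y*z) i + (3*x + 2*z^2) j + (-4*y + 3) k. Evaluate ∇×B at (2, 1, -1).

(∇×B)₁ = ∂B₃/∂y − ∂B₂/∂z = -4*z - 4
(∇×B)₂ = ∂B₁/∂z − ∂B₃/∂x = 4*y
(∇×B)₃ = ∂B₂/∂x − ∂B₁/∂y = 4*y - 4*z + 3
∇×B = (-4*z - 4, 4*y, 4*y - 4*z + 3)
At (2, 1, -1): (0, 4, 11).

(0, 4, 11)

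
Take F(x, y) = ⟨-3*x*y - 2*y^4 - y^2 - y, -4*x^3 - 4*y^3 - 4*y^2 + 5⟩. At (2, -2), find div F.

-26

∂F₁/∂x = -3*y
∂F₂/∂y = -12*y^2 - 8*y
∇·F = -12*y^2 - 11*y
At (2, -2): -26.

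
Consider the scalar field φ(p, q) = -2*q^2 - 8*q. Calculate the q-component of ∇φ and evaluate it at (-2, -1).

-4

(∇φ)_2 = ∂φ/∂q = -4*q - 8
At (-2, -1): -4.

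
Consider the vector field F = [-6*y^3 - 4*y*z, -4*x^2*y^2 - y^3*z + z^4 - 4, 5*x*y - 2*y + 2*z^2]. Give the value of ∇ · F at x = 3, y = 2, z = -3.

∂F₁/∂x = 0
∂F₂/∂y = -8*x^2*y - 3*y^2*z
∂F₃/∂z = 4*z
∇·F = -8*x^2*y - 3*y^2*z + 4*z
At (3, 2, -3): -120.

-120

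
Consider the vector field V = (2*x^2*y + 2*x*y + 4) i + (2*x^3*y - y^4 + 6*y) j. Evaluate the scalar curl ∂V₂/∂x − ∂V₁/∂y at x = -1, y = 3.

18

∂V₂/∂x = 6*x^2*y
∂V₁/∂y = 2*x^2 + 2*x
Scalar curl = 6*x^2*y - 2*x^2 - 2*x
At (-1, 3): 18.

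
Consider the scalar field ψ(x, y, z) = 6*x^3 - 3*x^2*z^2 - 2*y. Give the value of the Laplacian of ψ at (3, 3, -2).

30

∂²ψ/∂x² = 6*(6*x - z^2)
∂²ψ/∂y² = 0
∂²ψ/∂z² = -6*x^2
∇²ψ = -6*x^2 + 36*x - 6*z^2
At (3, 3, -2): 30.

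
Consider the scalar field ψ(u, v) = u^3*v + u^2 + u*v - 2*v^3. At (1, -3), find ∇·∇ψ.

20

∂²ψ/∂u² = 2*(3*u*v + 1)
∂²ψ/∂v² = -12*v
∇²ψ = 6*u*v - 12*v + 2
At (1, -3): 20.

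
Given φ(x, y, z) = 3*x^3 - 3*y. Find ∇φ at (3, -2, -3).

∂φ/∂x = 9*x^2
∂φ/∂y = -3
∂φ/∂z = 0
∇φ = (9*x^2, -3, 0)
At (3, -2, -3): (81, -3, 0).

(81, -3, 0)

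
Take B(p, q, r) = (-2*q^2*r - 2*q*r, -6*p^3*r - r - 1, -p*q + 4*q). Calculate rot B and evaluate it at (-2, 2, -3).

(-41, -10, 186)

(∇×B)₁ = ∂B₃/∂q − ∂B₂/∂r = 6*p^3 - p + 5
(∇×B)₂ = ∂B₁/∂r − ∂B₃/∂p = -2*q^2 - q
(∇×B)₃ = ∂B₂/∂p − ∂B₁/∂q = -18*p^2*r + 4*q*r + 2*r
∇×B = (6*p^3 - p + 5, -2*q^2 - q, -18*p^2*r + 4*q*r + 2*r)
At (-2, 2, -3): (-41, -10, 186).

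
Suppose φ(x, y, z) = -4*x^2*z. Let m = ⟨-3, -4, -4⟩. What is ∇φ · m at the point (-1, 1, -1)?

40

∂φ/∂x = -8*x*z
∂φ/∂y = 0
∂φ/∂z = -4*x^2
∇φ at (-1, 1, -1) = (-8, 0, -4)
∇φ · m = (-8)(-3) + (0)(-4) + (-4)(-4) = 40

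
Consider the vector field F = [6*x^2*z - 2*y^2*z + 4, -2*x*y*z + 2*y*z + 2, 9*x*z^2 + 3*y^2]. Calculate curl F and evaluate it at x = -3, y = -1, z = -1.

(∇×F)₁ = ∂F₃/∂y − ∂F₂/∂z = 2*x*y + 4*y
(∇×F)₂ = ∂F₁/∂z − ∂F₃/∂x = 6*x^2 - 2*y^2 - 9*z^2
(∇×F)₃ = ∂F₂/∂x − ∂F₁/∂y = 2*y*z
∇×F = (2*x*y + 4*y, 6*x^2 - 2*y^2 - 9*z^2, 2*y*z)
At (-3, -1, -1): (2, 43, 2).

(2, 43, 2)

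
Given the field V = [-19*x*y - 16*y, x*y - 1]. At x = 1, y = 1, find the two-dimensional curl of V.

∂V₂/∂x = y
∂V₁/∂y = -19*x - 16
Scalar curl = 19*x + y + 16
At (1, 1): 36.

36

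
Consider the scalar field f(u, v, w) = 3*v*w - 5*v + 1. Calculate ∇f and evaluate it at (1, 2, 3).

(0, 4, 6)

∂f/∂u = 0
∂f/∂v = 3*w - 5
∂f/∂w = 3*v
∇f = (0, 3*w - 5, 3*v)
At (1, 2, 3): (0, 4, 6).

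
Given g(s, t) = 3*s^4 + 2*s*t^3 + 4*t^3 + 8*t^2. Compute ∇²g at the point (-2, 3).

∂²g/∂s² = 36*s^2
∂²g/∂t² = 4*(3*s*t + 6*t + 4)
∇²g = 36*s^2 + 12*s*t + 24*t + 16
At (-2, 3): 160.

160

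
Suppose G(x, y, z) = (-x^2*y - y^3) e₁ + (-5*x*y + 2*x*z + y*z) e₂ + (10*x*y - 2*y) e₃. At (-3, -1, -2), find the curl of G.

(∇×G)₁ = ∂G₃/∂y − ∂G₂/∂z = 8*x - y - 2
(∇×G)₂ = ∂G₁/∂z − ∂G₃/∂x = -10*y
(∇×G)₃ = ∂G₂/∂x − ∂G₁/∂y = x^2 + 3*y^2 - 5*y + 2*z
∇×G = (8*x - y - 2, -10*y, x^2 + 3*y^2 - 5*y + 2*z)
At (-3, -1, -2): (-25, 10, 13).

(-25, 10, 13)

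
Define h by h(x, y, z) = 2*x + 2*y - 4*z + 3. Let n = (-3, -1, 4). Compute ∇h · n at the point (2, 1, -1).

∂h/∂x = 2
∂h/∂y = 2
∂h/∂z = -4
∇h at (2, 1, -1) = (2, 2, -4)
∇h · n = (2)(-3) + (2)(-1) + (-4)(4) = -24

-24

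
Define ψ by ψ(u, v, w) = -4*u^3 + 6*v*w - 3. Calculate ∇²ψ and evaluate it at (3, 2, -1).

-72

∂²ψ/∂u² = -24*u
∂²ψ/∂v² = 0
∂²ψ/∂w² = 0
∇²ψ = -24*u
At (3, 2, -1): -72.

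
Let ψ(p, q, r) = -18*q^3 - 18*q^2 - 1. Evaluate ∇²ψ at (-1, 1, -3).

∂²ψ/∂p² = 0
∂²ψ/∂q² = -36*(3*q + 1)
∂²ψ/∂r² = 0
∇²ψ = -108*q - 36
At (-1, 1, -3): -144.

-144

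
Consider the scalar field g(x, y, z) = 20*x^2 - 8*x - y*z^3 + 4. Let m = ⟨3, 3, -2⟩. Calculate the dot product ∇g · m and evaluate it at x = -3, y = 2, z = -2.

∂g/∂x = 40*x - 8
∂g/∂y = -z^3
∂g/∂z = -3*y*z^2
∇g at (-3, 2, -2) = (-128, 8, -24)
∇g · m = (-128)(3) + (8)(3) + (-24)(-2) = -312

-312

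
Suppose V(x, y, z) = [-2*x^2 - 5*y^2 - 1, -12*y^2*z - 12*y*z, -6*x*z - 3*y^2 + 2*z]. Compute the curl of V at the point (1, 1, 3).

(∇×V)₁ = ∂V₃/∂y − ∂V₂/∂z = 12*y^2 + 6*y
(∇×V)₂ = ∂V₁/∂z − ∂V₃/∂x = 6*z
(∇×V)₃ = ∂V₂/∂x − ∂V₁/∂y = 10*y
∇×V = (12*y^2 + 6*y, 6*z, 10*y)
At (1, 1, 3): (18, 18, 10).

(18, 18, 10)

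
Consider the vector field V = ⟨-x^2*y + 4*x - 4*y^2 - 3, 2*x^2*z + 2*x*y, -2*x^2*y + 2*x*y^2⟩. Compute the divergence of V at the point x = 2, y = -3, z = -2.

20

∂V₁/∂x = -2*x*y + 4
∂V₂/∂y = 2*x
∂V₃/∂z = 0
∇·V = -2*x*y + 2*x + 4
At (2, -3, -2): 20.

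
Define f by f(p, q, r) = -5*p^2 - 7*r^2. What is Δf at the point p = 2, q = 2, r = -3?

-24

∂²f/∂p² = -10
∂²f/∂q² = 0
∂²f/∂r² = -14
∇²f = -24
At (2, 2, -3): -24.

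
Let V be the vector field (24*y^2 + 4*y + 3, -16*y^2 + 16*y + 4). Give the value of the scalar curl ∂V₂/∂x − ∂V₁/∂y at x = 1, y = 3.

∂V₂/∂x = 0
∂V₁/∂y = 48*y + 4
Scalar curl = -48*y - 4
At (1, 3): -148.

-148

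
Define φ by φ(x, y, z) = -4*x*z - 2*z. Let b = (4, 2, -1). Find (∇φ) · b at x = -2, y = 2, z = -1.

∂φ/∂x = -4*z
∂φ/∂y = 0
∂φ/∂z = -4*x - 2
∇φ at (-2, 2, -1) = (4, 0, 6)
∇φ · b = (4)(4) + (0)(2) + (6)(-1) = 10

10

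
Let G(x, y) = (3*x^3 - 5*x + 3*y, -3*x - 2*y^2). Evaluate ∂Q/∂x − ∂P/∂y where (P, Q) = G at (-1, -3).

∂G₂/∂x = -3
∂G₁/∂y = 3
Scalar curl = -6
At (-1, -3): -6.

-6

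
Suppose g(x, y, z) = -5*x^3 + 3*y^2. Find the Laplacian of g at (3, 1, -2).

∂²g/∂x² = -30*x
∂²g/∂y² = 6
∂²g/∂z² = 0
∇²g = -30*x + 6
At (3, 1, -2): -84.

-84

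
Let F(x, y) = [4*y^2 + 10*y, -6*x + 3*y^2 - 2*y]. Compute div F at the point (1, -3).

∂F₁/∂x = 0
∂F₂/∂y = 6*y - 2
∇·F = 6*y - 2
At (1, -3): -20.

-20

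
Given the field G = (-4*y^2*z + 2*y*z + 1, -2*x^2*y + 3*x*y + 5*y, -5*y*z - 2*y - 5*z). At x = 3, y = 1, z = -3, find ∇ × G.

(13, -2, -27)

(∇×G)₁ = ∂G₃/∂y − ∂G₂/∂z = -5*z - 2
(∇×G)₂ = ∂G₁/∂z − ∂G₃/∂x = -4*y^2 + 2*y
(∇×G)₃ = ∂G₂/∂x − ∂G₁/∂y = -4*x*y + 8*y*z + 3*y - 2*z
∇×G = (-5*z - 2, -4*y^2 + 2*y, -4*x*y + 8*y*z + 3*y - 2*z)
At (3, 1, -3): (13, -2, -27).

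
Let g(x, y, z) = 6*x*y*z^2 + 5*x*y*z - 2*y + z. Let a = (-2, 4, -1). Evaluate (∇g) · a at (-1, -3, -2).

76

∂g/∂x = 6*y*z^2 + 5*y*z
∂g/∂y = 6*x*z^2 + 5*x*z - 2
∂g/∂z = 12*x*y*z + 5*x*y + 1
∇g at (-1, -3, -2) = (-42, -16, -56)
∇g · a = (-42)(-2) + (-16)(4) + (-56)(-1) = 76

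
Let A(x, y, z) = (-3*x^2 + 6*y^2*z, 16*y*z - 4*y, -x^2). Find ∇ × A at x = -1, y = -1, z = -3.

(16, 4, -36)

(∇×A)₁ = ∂A₃/∂y − ∂A₂/∂z = -16*y
(∇×A)₂ = ∂A₁/∂z − ∂A₃/∂x = 2*x + 6*y^2
(∇×A)₃ = ∂A₂/∂x − ∂A₁/∂y = -12*y*z
∇×A = (-16*y, 2*x + 6*y^2, -12*y*z)
At (-1, -1, -3): (16, 4, -36).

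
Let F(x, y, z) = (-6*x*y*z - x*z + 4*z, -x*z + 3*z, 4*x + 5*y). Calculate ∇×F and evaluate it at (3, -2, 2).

(5, 33, 34)

(∇×F)₁ = ∂F₃/∂y − ∂F₂/∂z = x + 2
(∇×F)₂ = ∂F₁/∂z − ∂F₃/∂x = -6*x*y - x
(∇×F)₃ = ∂F₂/∂x − ∂F₁/∂y = 6*x*z - z
∇×F = (x + 2, -6*x*y - x, 6*x*z - z)
At (3, -2, 2): (5, 33, 34).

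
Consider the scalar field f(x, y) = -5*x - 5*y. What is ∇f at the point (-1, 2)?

(-5, -5)

∂f/∂x = -5
∂f/∂y = -5
∇f = (-5, -5)
At (-1, 2): (-5, -5).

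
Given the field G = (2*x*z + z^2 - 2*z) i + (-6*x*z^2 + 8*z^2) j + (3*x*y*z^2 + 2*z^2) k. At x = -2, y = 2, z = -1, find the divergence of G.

∂G₁/∂x = 2*z
∂G₂/∂y = 0
∂G₃/∂z = 6*x*y*z + 4*z
∇·G = 6*x*y*z + 6*z
At (-2, 2, -1): 18.

18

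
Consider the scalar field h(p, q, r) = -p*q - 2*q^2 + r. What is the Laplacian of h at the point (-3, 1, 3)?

∂²h/∂p² = 0
∂²h/∂q² = -4
∂²h/∂r² = 0
∇²h = -4
At (-3, 1, 3): -4.

-4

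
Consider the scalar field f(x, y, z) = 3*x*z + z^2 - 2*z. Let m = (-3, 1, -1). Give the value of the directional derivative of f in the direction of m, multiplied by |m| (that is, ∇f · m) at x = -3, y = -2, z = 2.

-11

∂f/∂x = 3*z
∂f/∂y = 0
∂f/∂z = 3*x + 2*z - 2
∇f at (-3, -2, 2) = (6, 0, -7)
∇f · m = (6)(-3) + (0)(1) + (-7)(-1) = -11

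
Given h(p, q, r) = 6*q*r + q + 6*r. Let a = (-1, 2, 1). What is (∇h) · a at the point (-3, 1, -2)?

∂h/∂p = 0
∂h/∂q = 6*r + 1
∂h/∂r = 6*q + 6
∇h at (-3, 1, -2) = (0, -11, 12)
∇h · a = (0)(-1) + (-11)(2) + (12)(1) = -10

-10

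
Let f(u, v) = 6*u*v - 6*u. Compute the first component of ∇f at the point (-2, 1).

0

(∇f)_1 = ∂f/∂u = 6*v - 6
At (-2, 1): 0.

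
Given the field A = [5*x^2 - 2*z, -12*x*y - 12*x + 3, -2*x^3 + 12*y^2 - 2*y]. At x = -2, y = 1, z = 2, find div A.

4

∂A₁/∂x = 10*x
∂A₂/∂y = -12*x
∂A₃/∂z = 0
∇·A = -2*x
At (-2, 1, 2): 4.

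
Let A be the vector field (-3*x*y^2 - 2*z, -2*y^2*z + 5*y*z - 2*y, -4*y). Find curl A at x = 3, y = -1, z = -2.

(∇×A)₁ = ∂A₃/∂y − ∂A₂/∂z = 2*y^2 - 5*y - 4
(∇×A)₂ = ∂A₁/∂z − ∂A₃/∂x = -2
(∇×A)₃ = ∂A₂/∂x − ∂A₁/∂y = 6*x*y
∇×A = (2*y^2 - 5*y - 4, -2, 6*x*y)
At (3, -1, -2): (3, -2, -18).

(3, -2, -18)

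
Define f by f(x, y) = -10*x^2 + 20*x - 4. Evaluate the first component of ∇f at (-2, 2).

60

(∇f)_1 = ∂f/∂x = -20*x + 20
At (-2, 2): 60.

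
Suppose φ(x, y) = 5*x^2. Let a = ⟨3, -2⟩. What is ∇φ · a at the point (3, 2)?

90

∂φ/∂x = 10*x
∂φ/∂y = 0
∇φ at (3, 2) = (30, 0)
∇φ · a = (30)(3) + (0)(-2) = 90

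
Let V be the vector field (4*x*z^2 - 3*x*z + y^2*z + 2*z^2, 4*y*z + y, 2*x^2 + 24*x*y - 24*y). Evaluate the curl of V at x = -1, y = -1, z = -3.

(∇×V)₁ = ∂V₃/∂y − ∂V₂/∂z = 24*x - 4*y - 24
(∇×V)₂ = ∂V₁/∂z − ∂V₃/∂x = 8*x*z - 7*x + y^2 - 24*y + 4*z
(∇×V)₃ = ∂V₂/∂x − ∂V₁/∂y = -2*y*z
∇×V = (24*x - 4*y - 24, 8*x*z - 7*x + y^2 - 24*y + 4*z, -2*y*z)
At (-1, -1, -3): (-44, 44, -6).

(-44, 44, -6)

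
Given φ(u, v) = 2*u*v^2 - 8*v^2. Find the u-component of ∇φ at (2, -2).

(∇φ)_1 = ∂φ/∂u = 2*v^2
At (2, -2): 8.

8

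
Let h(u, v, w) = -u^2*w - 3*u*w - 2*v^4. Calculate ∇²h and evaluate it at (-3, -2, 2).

∂²h/∂u² = -2*w
∂²h/∂v² = -24*v^2
∂²h/∂w² = 0
∇²h = -24*v^2 - 2*w
At (-3, -2, 2): -100.

-100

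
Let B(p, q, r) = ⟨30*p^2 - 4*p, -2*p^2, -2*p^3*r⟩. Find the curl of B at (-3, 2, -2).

(0, -108, 12)

(∇×B)₁ = ∂B₃/∂q − ∂B₂/∂r = 0
(∇×B)₂ = ∂B₁/∂r − ∂B₃/∂p = 6*p^2*r
(∇×B)₃ = ∂B₂/∂p − ∂B₁/∂q = -4*p
∇×B = (0, 6*p^2*r, -4*p)
At (-3, 2, -2): (0, -108, 12).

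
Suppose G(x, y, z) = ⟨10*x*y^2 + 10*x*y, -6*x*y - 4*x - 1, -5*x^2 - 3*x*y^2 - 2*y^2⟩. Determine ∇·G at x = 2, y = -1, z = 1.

∂G₁/∂x = 10*y^2 + 10*y
∂G₂/∂y = -6*x
∂G₃/∂z = 0
∇·G = -6*x + 10*y^2 + 10*y
At (2, -1, 1): -12.

-12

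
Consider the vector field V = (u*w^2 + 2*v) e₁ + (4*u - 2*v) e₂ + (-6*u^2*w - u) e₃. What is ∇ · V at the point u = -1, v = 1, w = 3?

1

∂V₁/∂u = w^2
∂V₂/∂v = -2
∂V₃/∂w = -6*u^2
∇·V = -6*u^2 + w^2 - 2
At (-1, 1, 3): 1.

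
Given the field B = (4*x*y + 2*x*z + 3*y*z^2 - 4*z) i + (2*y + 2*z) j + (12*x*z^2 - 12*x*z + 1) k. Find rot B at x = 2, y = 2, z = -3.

(∇×B)₁ = ∂B₃/∂y − ∂B₂/∂z = -2
(∇×B)₂ = ∂B₁/∂z − ∂B₃/∂x = 2*x + 6*y*z - 12*z^2 + 12*z - 4
(∇×B)₃ = ∂B₂/∂x − ∂B₁/∂y = -4*x - 3*z^2
∇×B = (-2, 2*x + 6*y*z - 12*z^2 + 12*z - 4, -4*x - 3*z^2)
At (2, 2, -3): (-2, -180, -35).

(-2, -180, -35)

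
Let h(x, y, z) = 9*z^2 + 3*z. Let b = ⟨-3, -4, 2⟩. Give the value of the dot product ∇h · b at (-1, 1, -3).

-102

∂h/∂x = 0
∂h/∂y = 0
∂h/∂z = 18*z + 3
∇h at (-1, 1, -3) = (0, 0, -51)
∇h · b = (0)(-3) + (0)(-4) + (-51)(2) = -102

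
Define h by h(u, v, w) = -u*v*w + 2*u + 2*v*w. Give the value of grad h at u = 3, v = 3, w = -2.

∂h/∂u = -v*w + 2
∂h/∂v = -u*w + 2*w
∂h/∂w = -u*v + 2*v
∇h = (-v*w + 2, -u*w + 2*w, -u*v + 2*v)
At (3, 3, -2): (8, 2, -3).

(8, 2, -3)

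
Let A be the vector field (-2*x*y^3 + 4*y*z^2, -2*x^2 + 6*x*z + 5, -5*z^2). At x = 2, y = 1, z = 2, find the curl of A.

(∇×A)₁ = ∂A₃/∂y − ∂A₂/∂z = -6*x
(∇×A)₂ = ∂A₁/∂z − ∂A₃/∂x = 8*y*z
(∇×A)₃ = ∂A₂/∂x − ∂A₁/∂y = 6*x*y^2 - 4*x - 4*z^2 + 6*z
∇×A = (-6*x, 8*y*z, 6*x*y^2 - 4*x - 4*z^2 + 6*z)
At (2, 1, 2): (-12, 16, 0).

(-12, 16, 0)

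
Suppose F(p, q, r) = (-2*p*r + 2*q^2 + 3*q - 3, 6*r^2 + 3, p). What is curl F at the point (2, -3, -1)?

(12, -5, 9)

(∇×F)₁ = ∂F₃/∂q − ∂F₂/∂r = -12*r
(∇×F)₂ = ∂F₁/∂r − ∂F₃/∂p = -2*p - 1
(∇×F)₃ = ∂F₂/∂p − ∂F₁/∂q = -4*q - 3
∇×F = (-12*r, -2*p - 1, -4*q - 3)
At (2, -3, -1): (12, -5, 9).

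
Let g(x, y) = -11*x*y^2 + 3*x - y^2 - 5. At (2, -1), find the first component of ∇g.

(∇g)_1 = ∂g/∂x = -11*y^2 + 3
At (2, -1): -8.

-8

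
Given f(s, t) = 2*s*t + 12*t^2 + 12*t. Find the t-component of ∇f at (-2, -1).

(∇f)_2 = ∂f/∂t = 2*s + 24*t + 12
At (-2, -1): -16.

-16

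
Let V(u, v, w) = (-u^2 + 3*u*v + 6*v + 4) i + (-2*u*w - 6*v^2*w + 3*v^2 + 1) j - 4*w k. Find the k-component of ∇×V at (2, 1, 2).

(∇×V)_3 = ∂V₂/∂u − ∂V₁/∂v
= -2*w − (3*u + 6)
= -3*u - 2*w - 6
At (2, 1, 2): -16.

-16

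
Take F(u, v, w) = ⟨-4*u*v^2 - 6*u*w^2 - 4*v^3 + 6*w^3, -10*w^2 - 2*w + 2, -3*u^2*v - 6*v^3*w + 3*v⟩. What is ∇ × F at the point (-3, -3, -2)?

(262, 54, 180)

(∇×F)₁ = ∂F₃/∂v − ∂F₂/∂w = -3*u^2 - 18*v^2*w + 20*w + 5
(∇×F)₂ = ∂F₁/∂w − ∂F₃/∂u = 6*u*v - 12*u*w + 18*w^2
(∇×F)₃ = ∂F₂/∂u − ∂F₁/∂v = 8*u*v + 12*v^2
∇×F = (-3*u^2 - 18*v^2*w + 20*w + 5, 6*u*v - 12*u*w + 18*w^2, 8*u*v + 12*v^2)
At (-3, -3, -2): (262, 54, 180).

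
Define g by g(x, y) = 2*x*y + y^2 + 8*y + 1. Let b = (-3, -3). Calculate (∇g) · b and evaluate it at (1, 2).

∂g/∂x = 2*y
∂g/∂y = 2*x + 2*y + 8
∇g at (1, 2) = (4, 14)
∇g · b = (4)(-3) + (14)(-3) = -54

-54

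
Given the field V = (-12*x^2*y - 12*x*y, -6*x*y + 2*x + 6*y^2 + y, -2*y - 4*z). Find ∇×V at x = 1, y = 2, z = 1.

(∇×V)₁ = ∂V₃/∂y − ∂V₂/∂z = -2
(∇×V)₂ = ∂V₁/∂z − ∂V₃/∂x = 0
(∇×V)₃ = ∂V₂/∂x − ∂V₁/∂y = 12*x^2 + 12*x - 6*y + 2
∇×V = (-2, 0, 12*x^2 + 12*x - 6*y + 2)
At (1, 2, 1): (-2, 0, 14).

(-2, 0, 14)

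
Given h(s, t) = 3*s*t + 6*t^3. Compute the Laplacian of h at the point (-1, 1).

∂²h/∂s² = 0
∂²h/∂t² = 36*t
∇²h = 36*t
At (-1, 1): 36.

36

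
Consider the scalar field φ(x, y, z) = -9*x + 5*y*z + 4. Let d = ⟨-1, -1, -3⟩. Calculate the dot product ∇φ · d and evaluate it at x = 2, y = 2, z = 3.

∂φ/∂x = -9
∂φ/∂y = 5*z
∂φ/∂z = 5*y
∇φ at (2, 2, 3) = (-9, 15, 10)
∇φ · d = (-9)(-1) + (15)(-1) + (10)(-3) = -36

-36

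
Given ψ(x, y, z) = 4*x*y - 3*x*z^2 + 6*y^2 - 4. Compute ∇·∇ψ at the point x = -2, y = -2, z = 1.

24

∂²ψ/∂x² = 0
∂²ψ/∂y² = 12
∂²ψ/∂z² = -6*x
∇²ψ = -6*x + 12
At (-2, -2, 1): 24.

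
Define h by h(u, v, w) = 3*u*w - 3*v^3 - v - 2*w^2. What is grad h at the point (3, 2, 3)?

∂h/∂u = 3*w
∂h/∂v = -9*v^2 - 1
∂h/∂w = 3*u - 4*w
∇h = (3*w, -9*v^2 - 1, 3*u - 4*w)
At (3, 2, 3): (9, -37, -3).

(9, -37, -3)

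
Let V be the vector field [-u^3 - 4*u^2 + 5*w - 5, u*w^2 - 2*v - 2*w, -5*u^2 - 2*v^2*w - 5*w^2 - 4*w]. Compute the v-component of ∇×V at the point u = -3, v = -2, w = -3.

(∇×V)_2 = ∂V₁/∂w − ∂V₃/∂u
= 5 − (-10*u)
= 10*u + 5
At (-3, -2, -3): -25.

-25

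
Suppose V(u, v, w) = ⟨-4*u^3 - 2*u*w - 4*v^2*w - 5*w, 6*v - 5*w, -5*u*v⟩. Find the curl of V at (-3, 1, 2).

(20, 2, 16)

(∇×V)₁ = ∂V₃/∂v − ∂V₂/∂w = -5*u + 5
(∇×V)₂ = ∂V₁/∂w − ∂V₃/∂u = -2*u - 4*v^2 + 5*v - 5
(∇×V)₃ = ∂V₂/∂u − ∂V₁/∂v = 8*v*w
∇×V = (-5*u + 5, -2*u - 4*v^2 + 5*v - 5, 8*v*w)
At (-3, 1, 2): (20, 2, 16).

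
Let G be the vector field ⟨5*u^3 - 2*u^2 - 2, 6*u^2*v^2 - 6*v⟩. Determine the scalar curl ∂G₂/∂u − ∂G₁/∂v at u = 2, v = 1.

∂G₂/∂u = 12*u*v^2
∂G₁/∂v = 0
Scalar curl = 12*u*v^2
At (2, 1): 24.

24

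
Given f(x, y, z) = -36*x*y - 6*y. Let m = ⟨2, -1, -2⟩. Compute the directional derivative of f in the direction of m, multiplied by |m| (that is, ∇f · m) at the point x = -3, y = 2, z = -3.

-246

∂f/∂x = -36*y
∂f/∂y = -36*x - 6
∂f/∂z = 0
∇f at (-3, 2, -3) = (-72, 102, 0)
∇f · m = (-72)(2) + (102)(-1) + (0)(-2) = -246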